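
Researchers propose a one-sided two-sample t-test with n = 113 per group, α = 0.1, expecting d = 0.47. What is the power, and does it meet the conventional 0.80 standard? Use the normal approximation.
Power ≈ 0.99; the study is adequately powered (power ≥ 0.80)

Power calculation (two-sample t-test, normal approximation):
z_β = d · √(n/2) - z_α
z_β = 0.47 · √(113/2) - 1.282
z_β = 0.47 · 7.517 - 1.282
z_β = 2.251

Power = Φ(z_β) = Φ(2.251) ≈ 0.988

Effect size d = 0.47 is small by Cohen's convention (0.2/0.5/0.8).

Threshold: power ≥ 0.80 is conventionally adequate.
Power ≈ 0.99 → the study is adequately powered (power ≥ 0.80).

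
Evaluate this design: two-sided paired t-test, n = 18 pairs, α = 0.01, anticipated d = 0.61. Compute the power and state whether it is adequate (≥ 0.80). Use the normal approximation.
Power ≈ 0.50; the study is underpowered (power < 0.80)

Power calculation (paired t-test, normal approximation):
z_β = d · √n - z_{α/2}
z_β = 0.61 · √18 - 2.576
z_β = 0.61 · 4.243 - 2.576
z_β = 0.012

Power = Φ(z_β) = Φ(0.012) ≈ 0.505

Effect size d = 0.61 is medium by Cohen's convention (0.2/0.5/0.8).

Threshold: power ≥ 0.80 is conventionally adequate.
Power ≈ 0.50 → the study is underpowered (power < 0.80).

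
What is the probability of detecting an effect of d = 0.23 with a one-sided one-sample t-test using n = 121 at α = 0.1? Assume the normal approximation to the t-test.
Power ≈ 0.89

Power calculation (one-sample t-test, normal approximation):
z_β = d · √n - z_α
z_β = 0.23 · √121 - 1.282
z_β = 0.23 · 11.000 - 1.282
z_β = 1.248

Power = Φ(z_β) = Φ(1.248) ≈ 0.894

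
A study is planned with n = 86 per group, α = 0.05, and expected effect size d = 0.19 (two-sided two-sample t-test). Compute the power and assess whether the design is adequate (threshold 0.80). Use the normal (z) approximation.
Power ≈ 0.24; the study is underpowered (power < 0.80)

Power calculation (two-sample t-test, normal approximation):
z_β = d · √(n/2) - z_{α/2}
z_β = 0.19 · √(86/2) - 1.960
z_β = 0.19 · 6.557 - 1.960
z_β = -0.714

Power = Φ(z_β) = Φ(-0.714) ≈ 0.238

Effect size d = 0.19 is very small by Cohen's convention (0.2/0.5/0.8).

Threshold: power ≥ 0.80 is conventionally adequate.
Power ≈ 0.24 → the study is underpowered (power < 0.80).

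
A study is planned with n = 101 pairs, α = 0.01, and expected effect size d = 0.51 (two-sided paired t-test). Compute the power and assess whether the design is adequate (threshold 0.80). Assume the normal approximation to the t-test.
Power ≈ 0.99; the study is adequately powered (power ≥ 0.80)

Power calculation (paired t-test, normal approximation):
z_β = d · √n - z_{α/2}
z_β = 0.51 · √101 - 2.576
z_β = 0.51 · 10.050 - 2.576
z_β = 2.550

Power = Φ(z_β) = Φ(2.550) ≈ 0.995

Effect size d = 0.51 is medium by Cohen's convention (0.2/0.5/0.8).

Threshold: power ≥ 0.80 is conventionally adequate.
Power ≈ 0.99 → the study is adequately powered (power ≥ 0.80).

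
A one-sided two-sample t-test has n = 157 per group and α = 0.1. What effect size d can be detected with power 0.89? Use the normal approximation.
d ≈ 0.28

Minimum detectable effect (two-sample t-test, normal approximation):
d = (z_α + z_β) / √(n/2)
d = (1.282 + 1.227) / √(157/2)
d = 2.508 / 8.860
d ≈ 0.28

By Cohen's convention (0.2 small / 0.5 medium / 0.8 large): small effect.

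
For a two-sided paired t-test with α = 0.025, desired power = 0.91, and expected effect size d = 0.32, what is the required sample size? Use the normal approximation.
n = 126 pairs

Sample size formula (paired t-test, normal approximation):
n = ((z_{α/2} + z_β) / d)²

z_{α/2} = 2.241 (for α = 0.025, two-sided)
z_β = 1.341 (for power = 0.91)
d = 0.32

n = ((2.241 + 1.341) / 0.32)²
n = (11.194)²
n ≈ 125.31
Round up to the next whole number: n = 126 pairs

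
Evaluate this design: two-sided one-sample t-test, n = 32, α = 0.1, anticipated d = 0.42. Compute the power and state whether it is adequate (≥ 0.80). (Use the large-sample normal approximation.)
Power ≈ 0.77; the study is underpowered (power < 0.80)

Power calculation (one-sample t-test, normal approximation):
z_β = d · √n - z_{α/2}
z_β = 0.42 · √32 - 1.645
z_β = 0.42 · 5.657 - 1.645
z_β = 0.731

Power = Φ(z_β) = Φ(0.731) ≈ 0.768

Effect size d = 0.42 is small by Cohen's convention (0.2/0.5/0.8).

Threshold: power ≥ 0.80 is conventionally adequate.
Power ≈ 0.77 → the study is underpowered (power < 0.80).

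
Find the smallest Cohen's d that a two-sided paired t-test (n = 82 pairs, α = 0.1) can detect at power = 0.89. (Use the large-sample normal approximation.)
d ≈ 0.32

Minimum detectable effect (paired t-test, normal approximation):
d = (z_{α/2} + z_β) / √n
d = (1.645 + 1.227) / √82
d = 2.871 / 9.055
d ≈ 0.32

By Cohen's convention (0.2 small / 0.5 medium / 0.8 large): small effect.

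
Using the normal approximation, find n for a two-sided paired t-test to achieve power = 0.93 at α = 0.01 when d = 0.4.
n = 103 pairs

Sample size formula (paired t-test, normal approximation):
n = ((z_{α/2} + z_β) / d)²

z_{α/2} = 2.576 (for α = 0.01, two-sided)
z_β = 1.476 (for power = 0.93)
d = 0.4

n = ((2.576 + 1.476) / 0.4)²
n = (10.130)²
n ≈ 102.62
Round up to the next whole number: n = 103 pairs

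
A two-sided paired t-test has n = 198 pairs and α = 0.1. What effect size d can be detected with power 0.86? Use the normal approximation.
d ≈ 0.19

Minimum detectable effect (paired t-test, normal approximation):
d = (z_{α/2} + z_β) / √n
d = (1.645 + 1.080) / √198
d = 2.725 / 14.071
d ≈ 0.19

By Cohen's convention (0.2 small / 0.5 medium / 0.8 large): very small effect.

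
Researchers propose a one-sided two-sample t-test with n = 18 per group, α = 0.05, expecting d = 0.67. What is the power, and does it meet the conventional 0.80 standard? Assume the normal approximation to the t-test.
Power ≈ 0.64; the study is underpowered (power < 0.80)

Power calculation (two-sample t-test, normal approximation):
z_β = d · √(n/2) - z_α
z_β = 0.67 · √(18/2) - 1.645
z_β = 0.67 · 3.000 - 1.645
z_β = 0.365

Power = Φ(z_β) = Φ(0.365) ≈ 0.642

Effect size d = 0.67 is medium by Cohen's convention (0.2/0.5/0.8).

Threshold: power ≥ 0.80 is conventionally adequate.
Power ≈ 0.64 → the study is underpowered (power < 0.80).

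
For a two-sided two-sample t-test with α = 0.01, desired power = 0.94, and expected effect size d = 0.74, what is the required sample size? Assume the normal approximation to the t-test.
n = 63 per group

Sample size formula (two-sample t-test, normal approximation):
n = 2 · ((z_{α/2} + z_β) / d)²

z_{α/2} = 2.576 (for α = 0.01, two-sided)
z_β = 1.555 (for power = 0.94)
d = 0.74

n = 2 · ((2.576 + 1.555) / 0.74)²
n = 2 · (5.582)²
n ≈ 62.32
Round up to the next whole number: n = 63 per group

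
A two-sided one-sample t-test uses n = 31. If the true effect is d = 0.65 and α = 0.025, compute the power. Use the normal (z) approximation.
Power ≈ 0.92

Power calculation (one-sample t-test, normal approximation):
z_β = d · √n - z_{α/2}
z_β = 0.65 · √31 - 2.241
z_β = 0.65 · 5.568 - 2.241
z_β = 1.378

Power = Φ(z_β) = Φ(1.378) ≈ 0.916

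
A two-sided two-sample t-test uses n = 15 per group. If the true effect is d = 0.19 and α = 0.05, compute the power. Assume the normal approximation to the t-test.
Power ≈ 0.07

Power calculation (two-sample t-test, normal approximation):
z_β = d · √(n/2) - z_{α/2}
z_β = 0.19 · √(15/2) - 1.960
z_β = 0.19 · 2.739 - 1.960
z_β = -1.440

Power = Φ(z_β) = Φ(-1.440) ≈ 0.075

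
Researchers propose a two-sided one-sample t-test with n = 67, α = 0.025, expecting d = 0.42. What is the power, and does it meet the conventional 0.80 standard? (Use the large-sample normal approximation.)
Power ≈ 0.88; the study is adequately powered (power ≥ 0.80)

Power calculation (one-sample t-test, normal approximation):
z_β = d · √n - z_{α/2}
z_β = 0.42 · √67 - 2.241
z_β = 0.42 · 8.185 - 2.241
z_β = 1.196

Power = Φ(z_β) = Φ(1.196) ≈ 0.884

Effect size d = 0.42 is small by Cohen's convention (0.2/0.5/0.8).

Threshold: power ≥ 0.80 is conventionally adequate.
Power ≈ 0.88 → the study is adequately powered (power ≥ 0.80).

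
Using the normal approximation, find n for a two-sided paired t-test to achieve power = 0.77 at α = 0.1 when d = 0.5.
n = 23 pairs

Sample size formula (paired t-test, normal approximation):
n = ((z_{α/2} + z_β) / d)²

z_{α/2} = 1.645 (for α = 0.1, two-sided)
z_β = 0.739 (for power = 0.77)
d = 0.5

n = ((1.645 + 0.739) / 0.5)²
n = (4.768)²
n ≈ 22.73
Round up to the next whole number: n = 23 pairs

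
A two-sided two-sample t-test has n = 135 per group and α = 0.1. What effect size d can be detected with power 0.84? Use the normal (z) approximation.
d ≈ 0.32

Minimum detectable effect (two-sample t-test, normal approximation):
d = (z_{α/2} + z_β) / √(n/2)
d = (1.645 + 0.994) / √(135/2)
d = 2.639 / 8.216
d ≈ 0.32

By Cohen's convention (0.2 small / 0.5 medium / 0.8 large): small effect.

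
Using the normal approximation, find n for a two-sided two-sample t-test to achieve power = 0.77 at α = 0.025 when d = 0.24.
n = 309 per group

Sample size formula (two-sample t-test, normal approximation):
n = 2 · ((z_{α/2} + z_β) / d)²

z_{α/2} = 2.241 (for α = 0.025, two-sided)
z_β = 0.739 (for power = 0.77)
d = 0.24

n = 2 · ((2.241 + 0.739) / 0.24)²
n = 2 · (12.417)²
n ≈ 308.36
Round up to the next whole number: n = 309 per group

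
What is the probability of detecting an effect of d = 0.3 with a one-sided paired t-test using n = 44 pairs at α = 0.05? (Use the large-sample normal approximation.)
Power ≈ 0.63

Power calculation (paired t-test, normal approximation):
z_β = d · √n - z_α
z_β = 0.3 · √44 - 1.645
z_β = 0.3 · 6.633 - 1.645
z_β = 0.345

Power = Φ(z_β) = Φ(0.345) ≈ 0.635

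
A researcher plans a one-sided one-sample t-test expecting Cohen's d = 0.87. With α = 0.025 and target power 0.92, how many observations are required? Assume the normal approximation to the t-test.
n = 15

Sample size formula (one-sample t-test, normal approximation):
n = ((z_α + z_β) / d)²

z_α = 1.960 (for α = 0.025, one-sided)
z_β = 1.405 (for power = 0.92)
d = 0.87

n = ((1.960 + 1.405) / 0.87)²
n = (3.868)²
n ≈ 14.96
Round up to the next whole number: n = 15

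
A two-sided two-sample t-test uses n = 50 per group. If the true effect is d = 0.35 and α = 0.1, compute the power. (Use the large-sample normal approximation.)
Power ≈ 0.54

Power calculation (two-sample t-test, normal approximation):
z_β = d · √(n/2) - z_{α/2}
z_β = 0.35 · √(50/2) - 1.645
z_β = 0.35 · 5.000 - 1.645
z_β = 0.105

Power = Φ(z_β) = Φ(0.105) ≈ 0.542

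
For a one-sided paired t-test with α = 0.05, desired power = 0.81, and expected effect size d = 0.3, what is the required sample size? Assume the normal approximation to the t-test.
n = 71 pairs

Sample size formula (paired t-test, normal approximation):
n = ((z_α + z_β) / d)²

z_α = 1.645 (for α = 0.05, one-sided)
z_β = 0.878 (for power = 0.81)
d = 0.3

n = ((1.645 + 0.878) / 0.3)²
n = (8.410)²
n ≈ 70.73
Round up to the next whole number: n = 71 pairs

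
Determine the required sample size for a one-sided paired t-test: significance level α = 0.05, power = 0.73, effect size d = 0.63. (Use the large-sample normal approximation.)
n = 13 pairs

Sample size formula (paired t-test, normal approximation):
n = ((z_α + z_β) / d)²

z_α = 1.645 (for α = 0.05, one-sided)
z_β = 0.613 (for power = 0.73)
d = 0.63

n = ((1.645 + 0.613) / 0.63)²
n = (3.584)²
n ≈ 12.85
Round up to the next whole number: n = 13 pairs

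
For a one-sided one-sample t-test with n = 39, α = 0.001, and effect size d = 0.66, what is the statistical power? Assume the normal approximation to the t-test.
Power ≈ 0.85

Power calculation (one-sample t-test, normal approximation):
z_β = d · √n - z_α
z_β = 0.66 · √39 - 3.090
z_β = 0.66 · 6.245 - 3.090
z_β = 1.031

Power = Φ(z_β) = Φ(1.031) ≈ 0.849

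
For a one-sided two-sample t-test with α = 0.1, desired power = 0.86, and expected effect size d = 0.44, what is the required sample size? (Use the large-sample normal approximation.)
n = 58 per group

Sample size formula (two-sample t-test, normal approximation):
n = 2 · ((z_α + z_β) / d)²

z_α = 1.282 (for α = 0.1, one-sided)
z_β = 1.080 (for power = 0.86)
d = 0.44

n = 2 · ((1.282 + 1.080) / 0.44)²
n = 2 · (5.368)²
n ≈ 57.63
Round up to the next whole number: n = 58 per group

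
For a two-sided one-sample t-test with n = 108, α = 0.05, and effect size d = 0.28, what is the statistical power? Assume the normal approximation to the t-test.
Power ≈ 0.83

Power calculation (one-sample t-test, normal approximation):
z_β = d · √n - z_{α/2}
z_β = 0.28 · √108 - 1.960
z_β = 0.28 · 10.392 - 1.960
z_β = 0.950

Power = Φ(z_β) = Φ(0.950) ≈ 0.829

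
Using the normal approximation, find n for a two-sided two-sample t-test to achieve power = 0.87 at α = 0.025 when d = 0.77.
n = 39 per group

Sample size formula (two-sample t-test, normal approximation):
n = 2 · ((z_{α/2} + z_β) / d)²

z_{α/2} = 2.241 (for α = 0.025, two-sided)
z_β = 1.126 (for power = 0.87)
d = 0.77

n = 2 · ((2.241 + 1.126) / 0.77)²
n = 2 · (4.373)²
n ≈ 38.25
Round up to the next whole number: n = 39 per group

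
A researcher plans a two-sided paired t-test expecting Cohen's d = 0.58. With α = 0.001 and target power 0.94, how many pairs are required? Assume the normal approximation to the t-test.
n = 70 pairs

Sample size formula (paired t-test, normal approximation):
n = ((z_{α/2} + z_β) / d)²

z_{α/2} = 3.291 (for α = 0.001, two-sided)
z_β = 1.555 (for power = 0.94)
d = 0.58

n = ((3.291 + 1.555) / 0.58)²
n = (8.355)²
n ≈ 69.81
Round up to the next whole number: n = 70 pairs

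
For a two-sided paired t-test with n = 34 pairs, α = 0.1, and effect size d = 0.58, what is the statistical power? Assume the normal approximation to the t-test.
Power ≈ 0.96

Power calculation (paired t-test, normal approximation):
z_β = d · √n - z_{α/2}
z_β = 0.58 · √34 - 1.645
z_β = 0.58 · 5.831 - 1.645
z_β = 1.737

Power = Φ(z_β) = Φ(1.737) ≈ 0.959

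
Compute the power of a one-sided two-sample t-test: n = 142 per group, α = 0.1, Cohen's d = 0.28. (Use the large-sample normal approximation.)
Power ≈ 0.86

Power calculation (two-sample t-test, normal approximation):
z_β = d · √(n/2) - z_α
z_β = 0.28 · √(142/2) - 1.282
z_β = 0.28 · 8.426 - 1.282
z_β = 1.078

Power = Φ(z_β) = Φ(1.078) ≈ 0.859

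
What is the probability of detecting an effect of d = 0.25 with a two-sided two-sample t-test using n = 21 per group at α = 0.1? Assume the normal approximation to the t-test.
Power ≈ 0.20

Power calculation (two-sample t-test, normal approximation):
z_β = d · √(n/2) - z_{α/2}
z_β = 0.25 · √(21/2) - 1.645
z_β = 0.25 · 3.240 - 1.645
z_β = -0.835

Power = Φ(z_β) = Φ(-0.835) ≈ 0.202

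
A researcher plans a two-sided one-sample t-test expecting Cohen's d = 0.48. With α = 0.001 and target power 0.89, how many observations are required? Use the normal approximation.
n = 89

Sample size formula (one-sample t-test, normal approximation):
n = ((z_{α/2} + z_β) / d)²

z_{α/2} = 3.291 (for α = 0.001, two-sided)
z_β = 1.227 (for power = 0.89)
d = 0.48

n = ((3.291 + 1.227) / 0.48)²
n = (9.413)²
n ≈ 88.60
Round up to the next whole number: n = 89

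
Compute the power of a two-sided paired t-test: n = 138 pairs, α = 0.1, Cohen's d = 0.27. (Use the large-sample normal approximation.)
Power ≈ 0.94

Power calculation (paired t-test, normal approximation):
z_β = d · √n - z_{α/2}
z_β = 0.27 · √138 - 1.645
z_β = 0.27 · 11.747 - 1.645
z_β = 1.527

Power = Φ(z_β) = Φ(1.527) ≈ 0.937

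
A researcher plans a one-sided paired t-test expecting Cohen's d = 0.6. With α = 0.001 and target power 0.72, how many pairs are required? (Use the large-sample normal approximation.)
n = 38 pairs

Sample size formula (paired t-test, normal approximation):
n = ((z_α + z_β) / d)²

z_α = 3.090 (for α = 0.001, one-sided)
z_β = 0.583 (for power = 0.72)
d = 0.6

n = ((3.090 + 0.583) / 0.6)²
n = (6.122)²
n ≈ 37.48
Round up to the next whole number: n = 38 pairs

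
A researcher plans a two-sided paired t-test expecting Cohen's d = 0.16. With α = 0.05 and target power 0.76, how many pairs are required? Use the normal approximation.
n = 278 pairs

Sample size formula (paired t-test, normal approximation):
n = ((z_{α/2} + z_β) / d)²

z_{α/2} = 1.960 (for α = 0.05, two-sided)
z_β = 0.706 (for power = 0.76)
d = 0.16

n = ((1.960 + 0.706) / 0.16)²
n = (16.663)²
n ≈ 277.66
Round up to the next whole number: n = 278 pairs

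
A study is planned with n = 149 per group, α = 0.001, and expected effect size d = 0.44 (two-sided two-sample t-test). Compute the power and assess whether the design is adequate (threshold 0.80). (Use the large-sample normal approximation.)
Power ≈ 0.69; the study is underpowered (power < 0.80)

Power calculation (two-sample t-test, normal approximation):
z_β = d · √(n/2) - z_{α/2}
z_β = 0.44 · √(149/2) - 3.291
z_β = 0.44 · 8.631 - 3.291
z_β = 0.507

Power = Φ(z_β) = Φ(0.507) ≈ 0.694

Effect size d = 0.44 is small by Cohen's convention (0.2/0.5/0.8).

Threshold: power ≥ 0.80 is conventionally adequate.
Power ≈ 0.69 → the study is underpowered (power < 0.80).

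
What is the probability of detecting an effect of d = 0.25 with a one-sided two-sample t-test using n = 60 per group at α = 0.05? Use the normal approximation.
Power ≈ 0.39

Power calculation (two-sample t-test, normal approximation):
z_β = d · √(n/2) - z_α
z_β = 0.25 · √(60/2) - 1.645
z_β = 0.25 · 5.477 - 1.645
z_β = -0.276

Power = Φ(z_β) = Φ(-0.276) ≈ 0.391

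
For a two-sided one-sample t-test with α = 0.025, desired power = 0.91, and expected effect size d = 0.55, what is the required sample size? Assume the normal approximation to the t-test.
n = 43

Sample size formula (one-sample t-test, normal approximation):
n = ((z_{α/2} + z_β) / d)²

z_{α/2} = 2.241 (for α = 0.025, two-sided)
z_β = 1.341 (for power = 0.91)
d = 0.55

n = ((2.241 + 1.341) / 0.55)²
n = (6.513)²
n ≈ 42.42
Round up to the next whole number: n = 43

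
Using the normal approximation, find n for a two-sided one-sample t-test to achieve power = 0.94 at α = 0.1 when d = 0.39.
n = 68

Sample size formula (one-sample t-test, normal approximation):
n = ((z_{α/2} + z_β) / d)²

z_{α/2} = 1.645 (for α = 0.1, two-sided)
z_β = 1.555 (for power = 0.94)
d = 0.39

n = ((1.645 + 1.555) / 0.39)²
n = (8.205)²
n ≈ 67.32
Round up to the next whole number: n = 68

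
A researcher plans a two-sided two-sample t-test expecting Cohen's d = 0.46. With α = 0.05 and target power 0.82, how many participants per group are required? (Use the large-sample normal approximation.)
n = 79 per group

Sample size formula (two-sample t-test, normal approximation):
n = 2 · ((z_{α/2} + z_β) / d)²

z_{α/2} = 1.960 (for α = 0.05, two-sided)
z_β = 0.915 (for power = 0.82)
d = 0.46

n = 2 · ((1.960 + 0.915) / 0.46)²
n = 2 · (6.250)²
n ≈ 78.12
Round up to the next whole number: n = 79 per group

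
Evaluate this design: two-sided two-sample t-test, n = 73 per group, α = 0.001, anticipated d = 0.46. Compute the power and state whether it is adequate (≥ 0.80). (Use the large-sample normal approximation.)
Power ≈ 0.30; the study is underpowered (power < 0.80)

Power calculation (two-sample t-test, normal approximation):
z_β = d · √(n/2) - z_{α/2}
z_β = 0.46 · √(73/2) - 3.291
z_β = 0.46 · 6.042 - 3.291
z_β = -0.511

Power = Φ(z_β) = Φ(-0.511) ≈ 0.305

Effect size d = 0.46 is small by Cohen's convention (0.2/0.5/0.8).

Threshold: power ≥ 0.80 is conventionally adequate.
Power ≈ 0.30 → the study is underpowered (power < 0.80).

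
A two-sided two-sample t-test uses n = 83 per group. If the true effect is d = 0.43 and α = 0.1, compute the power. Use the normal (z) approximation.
Power ≈ 0.87

Power calculation (two-sample t-test, normal approximation):
z_β = d · √(n/2) - z_{α/2}
z_β = 0.43 · √(83/2) - 1.645
z_β = 0.43 · 6.442 - 1.645
z_β = 1.125

Power = Φ(z_β) = Φ(1.125) ≈ 0.870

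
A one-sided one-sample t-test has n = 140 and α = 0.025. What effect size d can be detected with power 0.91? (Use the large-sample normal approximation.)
d ≈ 0.28

Minimum detectable effect (one-sample t-test, normal approximation):
d = (z_α + z_β) / √n
d = (1.960 + 1.341) / √140
d = 3.301 / 11.832
d ≈ 0.28

By Cohen's convention (0.2 small / 0.5 medium / 0.8 large): small effect.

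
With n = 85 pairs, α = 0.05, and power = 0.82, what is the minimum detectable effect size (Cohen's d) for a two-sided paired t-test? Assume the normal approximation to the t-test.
d ≈ 0.31

Minimum detectable effect (paired t-test, normal approximation):
d = (z_{α/2} + z_β) / √n
d = (1.960 + 0.915) / √85
d = 2.875 / 9.220
d ≈ 0.31

By Cohen's convention (0.2 small / 0.5 medium / 0.8 large): small effect.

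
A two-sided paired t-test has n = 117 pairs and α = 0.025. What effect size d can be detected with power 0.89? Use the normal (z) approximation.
d ≈ 0.32

Minimum detectable effect (paired t-test, normal approximation):
d = (z_{α/2} + z_β) / √n
d = (2.241 + 1.227) / √117
d = 3.468 / 10.817
d ≈ 0.32

By Cohen's convention (0.2 small / 0.5 medium / 0.8 large): small effect.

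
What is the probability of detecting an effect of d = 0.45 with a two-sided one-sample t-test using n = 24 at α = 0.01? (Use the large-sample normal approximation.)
Power ≈ 0.36

Power calculation (one-sample t-test, normal approximation):
z_β = d · √n - z_{α/2}
z_β = 0.45 · √24 - 2.576
z_β = 0.45 · 4.899 - 2.576
z_β = -0.371

Power = Φ(z_β) = Φ(-0.371) ≈ 0.355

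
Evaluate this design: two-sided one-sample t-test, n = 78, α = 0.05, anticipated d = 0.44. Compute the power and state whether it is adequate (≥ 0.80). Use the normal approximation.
Power ≈ 0.97; the study is adequately powered (power ≥ 0.80)

Power calculation (one-sample t-test, normal approximation):
z_β = d · √n - z_{α/2}
z_β = 0.44 · √78 - 1.960
z_β = 0.44 · 8.832 - 1.960
z_β = 1.926

Power = Φ(z_β) = Φ(1.926) ≈ 0.973

Effect size d = 0.44 is small by Cohen's convention (0.2/0.5/0.8).

Threshold: power ≥ 0.80 is conventionally adequate.
Power ≈ 0.97 → the study is adequately powered (power ≥ 0.80).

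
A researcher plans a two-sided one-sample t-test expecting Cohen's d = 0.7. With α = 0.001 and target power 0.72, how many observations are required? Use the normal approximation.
n = 31

Sample size formula (one-sample t-test, normal approximation):
n = ((z_{α/2} + z_β) / d)²

z_{α/2} = 3.291 (for α = 0.001, two-sided)
z_β = 0.583 (for power = 0.72)
d = 0.7

n = ((3.291 + 0.583) / 0.7)²
n = (5.534)²
n ≈ 30.63
Round up to the next whole number: n = 31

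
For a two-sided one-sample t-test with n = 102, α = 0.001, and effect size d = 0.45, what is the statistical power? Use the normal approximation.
Power ≈ 0.90

Power calculation (one-sample t-test, normal approximation):
z_β = d · √n - z_{α/2}
z_β = 0.45 · √102 - 3.291
z_β = 0.45 · 10.100 - 3.291
z_β = 1.254

Power = Φ(z_β) = Φ(1.254) ≈ 0.895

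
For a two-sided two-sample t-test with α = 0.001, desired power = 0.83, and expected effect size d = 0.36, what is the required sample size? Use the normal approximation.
n = 279 per group

Sample size formula (two-sample t-test, normal approximation):
n = 2 · ((z_{α/2} + z_β) / d)²

z_{α/2} = 3.291 (for α = 0.001, two-sided)
z_β = 0.954 (for power = 0.83)
d = 0.36

n = 2 · ((3.291 + 0.954) / 0.36)²
n = 2 · (11.792)²
n ≈ 278.10
Round up to the next whole number: n = 279 per group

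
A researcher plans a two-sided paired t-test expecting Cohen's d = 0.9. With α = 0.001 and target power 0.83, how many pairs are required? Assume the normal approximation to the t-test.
n = 23 pairs

Sample size formula (paired t-test, normal approximation):
n = ((z_{α/2} + z_β) / d)²

z_{α/2} = 3.291 (for α = 0.001, two-sided)
z_β = 0.954 (for power = 0.83)
d = 0.9

n = ((3.291 + 0.954) / 0.9)²
n = (4.717)²
n ≈ 22.25
Round up to the next whole number: n = 23 pairs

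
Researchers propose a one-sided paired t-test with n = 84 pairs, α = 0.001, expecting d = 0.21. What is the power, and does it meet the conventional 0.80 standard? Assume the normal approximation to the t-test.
Power ≈ 0.12; the study is underpowered (power < 0.80)

Power calculation (paired t-test, normal approximation):
z_β = d · √n - z_α
z_β = 0.21 · √84 - 3.090
z_β = 0.21 · 9.165 - 3.090
z_β = -1.166

Power = Φ(z_β) = Φ(-1.166) ≈ 0.122

Effect size d = 0.21 is small by Cohen's convention (0.2/0.5/0.8).

Threshold: power ≥ 0.80 is conventionally adequate.
Power ≈ 0.12 → the study is underpowered (power < 0.80).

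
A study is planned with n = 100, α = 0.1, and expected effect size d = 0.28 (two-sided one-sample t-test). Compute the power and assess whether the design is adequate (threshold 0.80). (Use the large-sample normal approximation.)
Power ≈ 0.88; the study is adequately powered (power ≥ 0.80)

Power calculation (one-sample t-test, normal approximation):
z_β = d · √n - z_{α/2}
z_β = 0.28 · √100 - 1.645
z_β = 0.28 · 10.000 - 1.645
z_β = 1.155

Power = Φ(z_β) = Φ(1.155) ≈ 0.876

Effect size d = 0.28 is small by Cohen's convention (0.2/0.5/0.8).

Threshold: power ≥ 0.80 is conventionally adequate.
Power ≈ 0.88 → the study is adequately powered (power ≥ 0.80).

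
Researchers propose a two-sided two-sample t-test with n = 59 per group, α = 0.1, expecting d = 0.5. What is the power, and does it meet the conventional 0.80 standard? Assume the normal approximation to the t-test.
Power ≈ 0.86; the study is adequately powered (power ≥ 0.80)

Power calculation (two-sample t-test, normal approximation):
z_β = d · √(n/2) - z_{α/2}
z_β = 0.5 · √(59/2) - 1.645
z_β = 0.5 · 5.431 - 1.645
z_β = 1.071

Power = Φ(z_β) = Φ(1.071) ≈ 0.858

Effect size d = 0.5 is medium by Cohen's convention (0.2/0.5/0.8).

Threshold: power ≥ 0.80 is conventionally adequate.
Power ≈ 0.86 → the study is adequately powered (power ≥ 0.80).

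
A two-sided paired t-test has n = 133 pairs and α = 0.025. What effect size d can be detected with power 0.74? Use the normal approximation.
d ≈ 0.25

Minimum detectable effect (paired t-test, normal approximation):
d = (z_{α/2} + z_β) / √n
d = (2.241 + 0.643) / √133
d = 2.885 / 11.533
d ≈ 0.25

By Cohen's convention (0.2 small / 0.5 medium / 0.8 large): small effect.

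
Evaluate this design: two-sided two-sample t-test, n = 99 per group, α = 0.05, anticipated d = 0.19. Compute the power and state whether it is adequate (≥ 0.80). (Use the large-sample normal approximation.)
Power ≈ 0.27; the study is underpowered (power < 0.80)

Power calculation (two-sample t-test, normal approximation):
z_β = d · √(n/2) - z_{α/2}
z_β = 0.19 · √(99/2) - 1.960
z_β = 0.19 · 7.036 - 1.960
z_β = -0.623

Power = Φ(z_β) = Φ(-0.623) ≈ 0.267

Effect size d = 0.19 is very small by Cohen's convention (0.2/0.5/0.8).

Threshold: power ≥ 0.80 is conventionally adequate.
Power ≈ 0.27 → the study is underpowered (power < 0.80).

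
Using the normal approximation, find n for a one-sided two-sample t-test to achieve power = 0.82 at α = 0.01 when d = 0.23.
n = 398 per group

Sample size formula (two-sample t-test, normal approximation):
n = 2 · ((z_α + z_β) / d)²

z_α = 2.326 (for α = 0.01, one-sided)
z_β = 0.915 (for power = 0.82)
d = 0.23

n = 2 · ((2.326 + 0.915) / 0.23)²
n = 2 · (14.091)²
n ≈ 397.11
Round up to the next whole number: n = 398 per group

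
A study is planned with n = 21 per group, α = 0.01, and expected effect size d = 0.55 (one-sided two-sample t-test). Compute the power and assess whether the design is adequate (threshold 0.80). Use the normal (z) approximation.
Power ≈ 0.29; the study is underpowered (power < 0.80)

Power calculation (two-sample t-test, normal approximation):
z_β = d · √(n/2) - z_α
z_β = 0.55 · √(21/2) - 2.326
z_β = 0.55 · 3.240 - 2.326
z_β = -0.544

Power = Φ(z_β) = Φ(-0.544) ≈ 0.293

Effect size d = 0.55 is medium by Cohen's convention (0.2/0.5/0.8).

Threshold: power ≥ 0.80 is conventionally adequate.
Power ≈ 0.29 → the study is underpowered (power < 0.80).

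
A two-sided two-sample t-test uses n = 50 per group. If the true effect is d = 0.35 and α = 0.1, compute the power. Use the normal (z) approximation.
Power ≈ 0.54

Power calculation (two-sample t-test, normal approximation):
z_β = d · √(n/2) - z_{α/2}
z_β = 0.35 · √(50/2) - 1.645
z_β = 0.35 · 5.000 - 1.645
z_β = 0.105

Power = Φ(z_β) = Φ(0.105) ≈ 0.542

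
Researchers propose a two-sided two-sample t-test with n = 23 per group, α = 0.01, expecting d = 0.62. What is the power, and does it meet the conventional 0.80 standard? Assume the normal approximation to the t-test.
Power ≈ 0.32; the study is underpowered (power < 0.80)

Power calculation (two-sample t-test, normal approximation):
z_β = d · √(n/2) - z_{α/2}
z_β = 0.62 · √(23/2) - 2.576
z_β = 0.62 · 3.391 - 2.576
z_β = -0.473

Power = Φ(z_β) = Φ(-0.473) ≈ 0.318

Effect size d = 0.62 is medium by Cohen's convention (0.2/0.5/0.8).

Threshold: power ≥ 0.80 is conventionally adequate.
Power ≈ 0.32 → the study is underpowered (power < 0.80).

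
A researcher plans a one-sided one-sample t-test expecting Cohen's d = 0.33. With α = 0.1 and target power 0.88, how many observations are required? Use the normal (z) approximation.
n = 56

Sample size formula (one-sample t-test, normal approximation):
n = ((z_α + z_β) / d)²

z_α = 1.282 (for α = 0.1, one-sided)
z_β = 1.175 (for power = 0.88)
d = 0.33

n = ((1.282 + 1.175) / 0.33)²
n = (7.445)²
n ≈ 55.43
Round up to the next whole number: n = 56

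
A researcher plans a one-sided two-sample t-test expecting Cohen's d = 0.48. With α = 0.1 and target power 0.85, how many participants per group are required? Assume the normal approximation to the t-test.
n = 47 per group

Sample size formula (two-sample t-test, normal approximation):
n = 2 · ((z_α + z_β) / d)²

z_α = 1.282 (for α = 0.1, one-sided)
z_β = 1.036 (for power = 0.85)
d = 0.48

n = 2 · ((1.282 + 1.036) / 0.48)²
n = 2 · (4.829)²
n ≈ 46.64
Round up to the next whole number: n = 47 per group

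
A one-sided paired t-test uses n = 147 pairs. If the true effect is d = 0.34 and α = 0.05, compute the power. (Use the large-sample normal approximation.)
Power ≈ 0.99

Power calculation (paired t-test, normal approximation):
z_β = d · √n - z_α
z_β = 0.34 · √147 - 1.645
z_β = 0.34 · 12.124 - 1.645
z_β = 2.477

Power = Φ(z_β) = Φ(2.477) ≈ 0.993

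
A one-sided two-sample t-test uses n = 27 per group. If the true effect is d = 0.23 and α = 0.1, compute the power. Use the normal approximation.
Power ≈ 0.33

Power calculation (two-sample t-test, normal approximation):
z_β = d · √(n/2) - z_α
z_β = 0.23 · √(27/2) - 1.282
z_β = 0.23 · 3.674 - 1.282
z_β = -0.436

Power = Φ(z_β) = Φ(-0.436) ≈ 0.331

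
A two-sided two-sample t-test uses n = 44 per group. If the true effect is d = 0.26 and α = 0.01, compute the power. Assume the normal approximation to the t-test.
Power ≈ 0.09

Power calculation (two-sample t-test, normal approximation):
z_β = d · √(n/2) - z_{α/2}
z_β = 0.26 · √(44/2) - 2.576
z_β = 0.26 · 4.690 - 2.576
z_β = -1.356

Power = Φ(z_β) = Φ(-1.356) ≈ 0.087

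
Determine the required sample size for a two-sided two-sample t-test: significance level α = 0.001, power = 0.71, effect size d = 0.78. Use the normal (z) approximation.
n = 49 per group

Sample size formula (two-sample t-test, normal approximation):
n = 2 · ((z_{α/2} + z_β) / d)²

z_{α/2} = 3.291 (for α = 0.001, two-sided)
z_β = 0.553 (for power = 0.71)
d = 0.78

n = 2 · ((3.291 + 0.553) / 0.78)²
n = 2 · (4.928)²
n ≈ 48.57
Round up to the next whole number: n = 49 per group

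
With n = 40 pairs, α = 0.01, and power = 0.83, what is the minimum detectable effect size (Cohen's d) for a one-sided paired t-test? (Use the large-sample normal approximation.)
d ≈ 0.52

Minimum detectable effect (paired t-test, normal approximation):
d = (z_α + z_β) / √n
d = (2.326 + 0.954) / √40
d = 3.281 / 6.325
d ≈ 0.52

By Cohen's convention (0.2 small / 0.5 medium / 0.8 large): medium effect.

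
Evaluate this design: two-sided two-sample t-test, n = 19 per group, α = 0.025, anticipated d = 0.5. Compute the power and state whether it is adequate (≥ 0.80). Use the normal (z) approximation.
Power ≈ 0.24; the study is underpowered (power < 0.80)

Power calculation (two-sample t-test, normal approximation):
z_β = d · √(n/2) - z_{α/2}
z_β = 0.5 · √(19/2) - 2.241
z_β = 0.5 · 3.082 - 2.241
z_β = -0.700

Power = Φ(z_β) = Φ(-0.700) ≈ 0.242

Effect size d = 0.5 is medium by Cohen's convention (0.2/0.5/0.8).

Threshold: power ≥ 0.80 is conventionally adequate.
Power ≈ 0.24 → the study is underpowered (power < 0.80).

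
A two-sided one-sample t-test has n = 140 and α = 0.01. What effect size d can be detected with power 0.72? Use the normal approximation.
d ≈ 0.27

Minimum detectable effect (one-sample t-test, normal approximation):
d = (z_{α/2} + z_β) / √n
d = (2.576 + 0.583) / √140
d = 3.159 / 11.832
d ≈ 0.27

By Cohen's convention (0.2 small / 0.5 medium / 0.8 large): small effect.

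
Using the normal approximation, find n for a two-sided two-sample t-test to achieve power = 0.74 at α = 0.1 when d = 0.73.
n = 20 per group

Sample size formula (two-sample t-test, normal approximation):
n = 2 · ((z_{α/2} + z_β) / d)²

z_{α/2} = 1.645 (for α = 0.1, two-sided)
z_β = 0.643 (for power = 0.74)
d = 0.73

n = 2 · ((1.645 + 0.643) / 0.73)²
n = 2 · (3.134)²
n ≈ 19.64
Round up to the next whole number: n = 20 per group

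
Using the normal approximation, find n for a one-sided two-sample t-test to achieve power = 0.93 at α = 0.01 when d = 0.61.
n = 78 per group

Sample size formula (two-sample t-test, normal approximation):
n = 2 · ((z_α + z_β) / d)²

z_α = 2.326 (for α = 0.01, one-sided)
z_β = 1.476 (for power = 0.93)
d = 0.61

n = 2 · ((2.326 + 1.476) / 0.61)²
n = 2 · (6.233)²
n ≈ 77.70
Round up to the next whole number: n = 78 per group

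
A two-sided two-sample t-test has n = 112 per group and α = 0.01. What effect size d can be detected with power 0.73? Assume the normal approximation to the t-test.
d ≈ 0.43

Minimum detectable effect (two-sample t-test, normal approximation):
d = (z_{α/2} + z_β) / √(n/2)
d = (2.576 + 0.613) / √(112/2)
d = 3.189 / 7.483
d ≈ 0.43

By Cohen's convention (0.2 small / 0.5 medium / 0.8 large): small effect.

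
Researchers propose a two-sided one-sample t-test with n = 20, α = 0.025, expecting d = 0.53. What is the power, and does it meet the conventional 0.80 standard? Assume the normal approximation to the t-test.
Power ≈ 0.55; the study is underpowered (power < 0.80)

Power calculation (one-sample t-test, normal approximation):
z_β = d · √n - z_{α/2}
z_β = 0.53 · √20 - 2.241
z_β = 0.53 · 4.472 - 2.241
z_β = 0.129

Power = Φ(z_β) = Φ(0.129) ≈ 0.551

Effect size d = 0.53 is medium by Cohen's convention (0.2/0.5/0.8).

Threshold: power ≥ 0.80 is conventionally adequate.
Power ≈ 0.55 → the study is underpowered (power < 0.80).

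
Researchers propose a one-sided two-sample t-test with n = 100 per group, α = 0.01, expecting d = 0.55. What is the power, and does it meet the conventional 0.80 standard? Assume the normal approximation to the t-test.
Power ≈ 0.94; the study is adequately powered (power ≥ 0.80)

Power calculation (two-sample t-test, normal approximation):
z_β = d · √(n/2) - z_α
z_β = 0.55 · √(100/2) - 2.326
z_β = 0.55 · 7.071 - 2.326
z_β = 1.563

Power = Φ(z_β) = Φ(1.563) ≈ 0.941

Effect size d = 0.55 is medium by Cohen's convention (0.2/0.5/0.8).

Threshold: power ≥ 0.80 is conventionally adequate.
Power ≈ 0.94 → the study is adequately powered (power ≥ 0.80).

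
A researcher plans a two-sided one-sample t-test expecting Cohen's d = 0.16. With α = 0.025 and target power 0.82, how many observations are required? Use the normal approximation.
n = 390

Sample size formula (one-sample t-test, normal approximation):
n = ((z_{α/2} + z_β) / d)²

z_{α/2} = 2.241 (for α = 0.025, two-sided)
z_β = 0.915 (for power = 0.82)
d = 0.16

n = ((2.241 + 0.915) / 0.16)²
n = (19.725)²
n ≈ 389.08
Round up to the next whole number: n = 390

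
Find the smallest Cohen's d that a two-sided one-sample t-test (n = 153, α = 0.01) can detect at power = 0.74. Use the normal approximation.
d ≈ 0.26

Minimum detectable effect (one-sample t-test, normal approximation):
d = (z_{α/2} + z_β) / √n
d = (2.576 + 0.643) / √153
d = 3.219 / 12.369
d ≈ 0.26

By Cohen's convention (0.2 small / 0.5 medium / 0.8 large): small effect.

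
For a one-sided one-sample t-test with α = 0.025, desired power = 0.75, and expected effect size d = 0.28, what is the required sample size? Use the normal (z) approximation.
n = 89

Sample size formula (one-sample t-test, normal approximation):
n = ((z_α + z_β) / d)²

z_α = 1.960 (for α = 0.025, one-sided)
z_β = 0.674 (for power = 0.75)
d = 0.28

n = ((1.960 + 0.674) / 0.28)²
n = (9.407)²
n ≈ 88.49
Round up to the next whole number: n = 89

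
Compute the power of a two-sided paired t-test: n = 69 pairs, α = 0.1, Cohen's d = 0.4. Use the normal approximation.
Power ≈ 0.95

Power calculation (paired t-test, normal approximation):
z_β = d · √n - z_{α/2}
z_β = 0.4 · √69 - 1.645
z_β = 0.4 · 8.307 - 1.645
z_β = 1.678

Power = Φ(z_β) = Φ(1.678) ≈ 0.953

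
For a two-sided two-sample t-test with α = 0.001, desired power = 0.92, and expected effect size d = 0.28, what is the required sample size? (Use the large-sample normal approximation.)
n = 563 per group

Sample size formula (two-sample t-test, normal approximation):
n = 2 · ((z_{α/2} + z_β) / d)²

z_{α/2} = 3.291 (for α = 0.001, two-sided)
z_β = 1.405 (for power = 0.92)
d = 0.28

n = 2 · ((3.291 + 1.405) / 0.28)²
n = 2 · (16.771)²
n ≈ 562.53
Round up to the next whole number: n = 563 per group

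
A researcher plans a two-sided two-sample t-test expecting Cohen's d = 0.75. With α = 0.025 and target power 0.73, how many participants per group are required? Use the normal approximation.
n = 29 per group

Sample size formula (two-sample t-test, normal approximation):
n = 2 · ((z_{α/2} + z_β) / d)²

z_{α/2} = 2.241 (for α = 0.025, two-sided)
z_β = 0.613 (for power = 0.73)
d = 0.75

n = 2 · ((2.241 + 0.613) / 0.75)²
n = 2 · (3.805)²
n ≈ 28.96
Round up to the next whole number: n = 29 per group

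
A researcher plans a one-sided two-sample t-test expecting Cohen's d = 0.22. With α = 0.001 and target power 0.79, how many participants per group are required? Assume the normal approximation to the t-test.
n = 628 per group

Sample size formula (two-sample t-test, normal approximation):
n = 2 · ((z_α + z_β) / d)²

z_α = 3.090 (for α = 0.001, one-sided)
z_β = 0.806 (for power = 0.79)
d = 0.22

n = 2 · ((3.090 + 0.806) / 0.22)²
n = 2 · (17.709)²
n ≈ 627.22
Round up to the next whole number: n = 628 per group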